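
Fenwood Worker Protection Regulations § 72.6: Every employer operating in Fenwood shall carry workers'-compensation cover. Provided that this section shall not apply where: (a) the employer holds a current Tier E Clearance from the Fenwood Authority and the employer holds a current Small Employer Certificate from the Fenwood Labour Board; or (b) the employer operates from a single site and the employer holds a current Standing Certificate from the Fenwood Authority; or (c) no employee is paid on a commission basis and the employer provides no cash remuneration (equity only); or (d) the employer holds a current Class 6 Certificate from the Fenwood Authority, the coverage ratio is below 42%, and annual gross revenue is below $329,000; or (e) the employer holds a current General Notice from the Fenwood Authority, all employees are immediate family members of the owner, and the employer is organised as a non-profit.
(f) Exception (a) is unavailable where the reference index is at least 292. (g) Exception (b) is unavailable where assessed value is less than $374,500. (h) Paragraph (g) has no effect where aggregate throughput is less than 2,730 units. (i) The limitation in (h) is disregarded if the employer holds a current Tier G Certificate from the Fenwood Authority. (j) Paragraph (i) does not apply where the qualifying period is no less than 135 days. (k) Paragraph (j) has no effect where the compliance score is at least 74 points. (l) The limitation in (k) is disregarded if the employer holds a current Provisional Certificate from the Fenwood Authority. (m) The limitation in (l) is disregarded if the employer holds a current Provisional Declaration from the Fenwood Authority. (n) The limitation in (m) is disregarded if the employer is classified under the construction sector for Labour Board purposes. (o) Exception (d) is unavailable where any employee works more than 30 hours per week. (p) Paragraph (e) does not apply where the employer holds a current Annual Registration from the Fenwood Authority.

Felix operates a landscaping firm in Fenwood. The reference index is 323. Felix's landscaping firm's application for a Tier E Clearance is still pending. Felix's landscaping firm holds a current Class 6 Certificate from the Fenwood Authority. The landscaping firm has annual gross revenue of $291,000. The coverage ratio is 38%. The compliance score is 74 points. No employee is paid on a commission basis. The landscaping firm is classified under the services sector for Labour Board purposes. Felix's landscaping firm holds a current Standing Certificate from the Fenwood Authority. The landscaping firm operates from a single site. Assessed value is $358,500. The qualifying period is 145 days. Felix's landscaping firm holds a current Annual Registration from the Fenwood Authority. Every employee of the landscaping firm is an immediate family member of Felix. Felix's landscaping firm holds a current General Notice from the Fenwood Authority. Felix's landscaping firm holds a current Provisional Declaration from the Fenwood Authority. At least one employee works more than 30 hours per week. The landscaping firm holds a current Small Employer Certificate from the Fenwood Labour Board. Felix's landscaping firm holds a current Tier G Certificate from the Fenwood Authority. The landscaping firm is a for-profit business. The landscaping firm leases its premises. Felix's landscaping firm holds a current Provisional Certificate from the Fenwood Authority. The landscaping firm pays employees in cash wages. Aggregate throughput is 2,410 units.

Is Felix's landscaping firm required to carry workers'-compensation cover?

Yes — Felix's landscaping firm must carry workers'-compensation cover.

Exception (a) does not apply: no current Tier E Clearance is held.
Exception (b)'s conditions are all satisfied: the employer operates from a single site; a current Standing Certificate is held. Turning to paragraphs (g)–(n): (g) is triggered — assessed value is $358,500, less than the $374,500 limit. (h) would limit (g) — aggregate throughput is 2,410 units, less than the 2,730 units limit — but (i) sets (h) aside: (i) operates — a current Tier G Certificate is held. (j) would limit (i) — the qualifying period is 145 days, meeting the 135 days threshold — but (k) sets (j) aside: (k) operates against (j): the compliance score is 74 points, meeting the 74 points threshold. (l) applies (a current Provisional Certificate is held), but is displaced by (m): (m) applies — a current Provisional Declaration is held. (n) is inapplicable (the landscaping firm is classified under the services sector), so (m) stands. (b) is therefore removed.
Exception (c) does not apply: employees are paid cash wages.
Exception (d): a current Class 6 Certificate is held; the coverage ratio is 38%, below the 42% limit; annual gross revenue is $291,000, below the $329,000 limit — every condition holds. But applying paragraph (o): (o) is triggered — at least one employee exceeds 30 hours/week. Exception (d) does not apply.
Exception (e) does not apply: the employer is for-profit.
Every exception is unavailable, so the rule governs.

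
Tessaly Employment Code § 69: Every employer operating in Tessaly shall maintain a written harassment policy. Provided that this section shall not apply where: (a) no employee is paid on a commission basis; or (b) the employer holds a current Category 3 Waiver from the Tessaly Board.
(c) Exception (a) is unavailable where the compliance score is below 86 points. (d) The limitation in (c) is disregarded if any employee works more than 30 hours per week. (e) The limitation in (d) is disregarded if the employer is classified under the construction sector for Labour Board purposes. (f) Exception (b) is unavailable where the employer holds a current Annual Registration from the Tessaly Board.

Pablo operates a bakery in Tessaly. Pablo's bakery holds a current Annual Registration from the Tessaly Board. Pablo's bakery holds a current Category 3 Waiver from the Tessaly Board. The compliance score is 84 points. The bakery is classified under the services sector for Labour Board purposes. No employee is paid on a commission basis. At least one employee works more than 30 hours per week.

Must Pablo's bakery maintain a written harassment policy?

No — exception (a) applies; Pablo's bakery is not required to maintain a written harassment policy.

Exception (a)'s conditions are all satisfied: no employee is paid on commission. Under paragraphs (c)–(e): (c) applies (the compliance score is 84 points, below the 86 points limit), but is itself disapplied by (d): (d) operates — at least one employee exceeds 30 hours/week. (e) is not engaged (the bakery is classified under the services sector), so (d) stands. (a) remains available.
All of (b)'s requirements are met (a current Category 3 Waiver is held). Turning to paragraph (f): (f) operates against (b): a current Annual Registration is held. Exception (b) does not apply.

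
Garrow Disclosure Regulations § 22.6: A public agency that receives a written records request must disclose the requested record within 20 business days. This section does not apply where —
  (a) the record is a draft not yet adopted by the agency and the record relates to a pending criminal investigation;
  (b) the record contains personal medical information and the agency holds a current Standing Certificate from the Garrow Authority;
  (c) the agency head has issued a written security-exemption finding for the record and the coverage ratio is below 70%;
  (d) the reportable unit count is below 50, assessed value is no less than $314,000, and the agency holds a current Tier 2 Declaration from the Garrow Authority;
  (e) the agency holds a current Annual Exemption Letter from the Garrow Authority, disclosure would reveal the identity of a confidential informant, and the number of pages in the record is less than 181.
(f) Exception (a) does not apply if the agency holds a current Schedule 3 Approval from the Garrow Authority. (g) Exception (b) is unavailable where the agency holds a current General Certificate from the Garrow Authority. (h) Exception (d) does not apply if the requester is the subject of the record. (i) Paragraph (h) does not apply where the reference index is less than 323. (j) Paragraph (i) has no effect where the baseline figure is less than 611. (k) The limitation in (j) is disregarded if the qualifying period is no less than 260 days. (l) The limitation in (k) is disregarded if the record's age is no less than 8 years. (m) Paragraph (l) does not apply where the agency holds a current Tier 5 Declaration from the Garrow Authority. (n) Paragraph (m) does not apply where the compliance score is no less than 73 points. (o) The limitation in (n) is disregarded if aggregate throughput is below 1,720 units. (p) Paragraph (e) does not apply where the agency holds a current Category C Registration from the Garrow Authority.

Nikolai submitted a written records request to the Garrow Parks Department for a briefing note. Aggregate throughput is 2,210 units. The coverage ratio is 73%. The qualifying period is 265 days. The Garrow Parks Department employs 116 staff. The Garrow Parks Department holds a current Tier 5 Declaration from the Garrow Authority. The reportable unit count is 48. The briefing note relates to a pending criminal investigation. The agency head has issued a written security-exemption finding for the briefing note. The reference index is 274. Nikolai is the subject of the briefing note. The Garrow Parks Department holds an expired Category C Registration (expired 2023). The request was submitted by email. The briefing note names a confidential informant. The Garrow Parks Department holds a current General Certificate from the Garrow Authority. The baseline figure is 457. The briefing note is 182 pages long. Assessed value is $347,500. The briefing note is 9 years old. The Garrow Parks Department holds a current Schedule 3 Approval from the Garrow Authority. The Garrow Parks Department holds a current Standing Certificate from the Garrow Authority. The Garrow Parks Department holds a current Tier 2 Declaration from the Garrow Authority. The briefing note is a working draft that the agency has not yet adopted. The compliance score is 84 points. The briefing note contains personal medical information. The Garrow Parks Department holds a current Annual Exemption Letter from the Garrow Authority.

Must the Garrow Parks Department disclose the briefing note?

Yes — the Garrow Parks Department must disclose the briefing note.

Exception (a)'s conditions are all satisfied: the briefing note is an unadopted draft; the briefing note relates to a pending investigation. But applying paragraph (f): (f) operates — a current Schedule 3 Approval is held. So (a) is unavailable.
Exception (b): the briefing note contains personal medical information; a current Standing Certificate is held — every condition holds. But: (g) is engaged — a current General Certificate is held. Exception (b) does not apply.
Exception (c) requires that the coverage ratio is below 70%; but the coverage ratio is 73%, not below 70%, so (c) is unavailable.
Exception (d): the reportable unit count is 48, below the 50 limit; assessed value is $347,500, meeting the $314,000 threshold; a current Tier 2 Declaration is held — every condition holds. However, paragraphs (h)–(o) must be considered: (h) is triggered — Nikolai is the subject of the briefing note. (i) operates (the reference index is 274, less than the 323 limit), but is displaced by (j): (j) applies — the baseline figure is 457, less than the 611 limit. (k) operates (the qualifying period is 265 days, meeting the 260 days threshold), but is set aside by (l): (l) applies — the record's age is 9 years, meeting the 8 years threshold. (m) is triggered (a current Tier 5 Declaration is held), but is set aside by (n): (n) applies — the compliance score is 84 points, meeting the 73 points threshold. (o), which would lift (n), is not engaged — aggregate throughput is 2,210 units, not below 1,720 units. (d) is therefore removed.
Exception (e) requires that the number of pages in the record is less than 181; but the number of pages in the record is 182, not less than 181, so (e) is unavailable.
No exception applies. The general rule governs.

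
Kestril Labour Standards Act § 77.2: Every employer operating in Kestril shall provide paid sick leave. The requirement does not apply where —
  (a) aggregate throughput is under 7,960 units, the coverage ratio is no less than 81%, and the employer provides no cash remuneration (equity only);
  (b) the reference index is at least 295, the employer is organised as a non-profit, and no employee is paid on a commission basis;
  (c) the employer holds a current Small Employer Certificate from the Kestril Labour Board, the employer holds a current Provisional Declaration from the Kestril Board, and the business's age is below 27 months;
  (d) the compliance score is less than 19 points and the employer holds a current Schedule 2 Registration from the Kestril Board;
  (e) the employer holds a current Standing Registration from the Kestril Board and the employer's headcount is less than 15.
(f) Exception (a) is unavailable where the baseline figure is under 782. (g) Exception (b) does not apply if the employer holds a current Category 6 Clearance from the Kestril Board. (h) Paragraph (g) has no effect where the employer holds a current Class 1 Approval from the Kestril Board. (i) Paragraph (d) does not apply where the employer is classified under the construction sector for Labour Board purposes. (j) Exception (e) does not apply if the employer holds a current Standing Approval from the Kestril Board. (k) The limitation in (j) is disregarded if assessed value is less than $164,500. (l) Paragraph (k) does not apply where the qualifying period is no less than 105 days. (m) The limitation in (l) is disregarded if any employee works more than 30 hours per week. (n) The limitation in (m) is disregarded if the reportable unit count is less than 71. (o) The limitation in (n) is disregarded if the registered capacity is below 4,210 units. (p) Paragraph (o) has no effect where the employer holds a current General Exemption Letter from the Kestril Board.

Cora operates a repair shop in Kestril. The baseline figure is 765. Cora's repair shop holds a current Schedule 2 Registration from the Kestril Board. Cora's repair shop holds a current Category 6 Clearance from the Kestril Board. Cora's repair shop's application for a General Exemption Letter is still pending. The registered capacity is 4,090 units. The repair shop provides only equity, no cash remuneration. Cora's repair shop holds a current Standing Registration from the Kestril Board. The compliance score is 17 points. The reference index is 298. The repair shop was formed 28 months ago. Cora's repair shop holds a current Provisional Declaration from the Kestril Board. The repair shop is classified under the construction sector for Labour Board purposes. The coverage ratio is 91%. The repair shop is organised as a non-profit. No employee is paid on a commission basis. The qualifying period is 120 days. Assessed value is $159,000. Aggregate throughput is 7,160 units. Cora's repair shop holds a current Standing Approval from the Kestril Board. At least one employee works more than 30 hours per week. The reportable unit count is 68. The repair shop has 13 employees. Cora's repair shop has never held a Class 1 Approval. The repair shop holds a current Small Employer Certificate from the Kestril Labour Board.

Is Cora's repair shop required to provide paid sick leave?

No — exception (e) applies; Cora's repair shop is not required to provide paid sick leave.

Exception (a)'s conditions are all satisfied: aggregate throughput is 7,160 units, under the 7,960 units limit; the coverage ratio is 91%, meeting the 81% threshold; remuneration is equity-only. Turning to paragraph (f): (f) operates against (a): the baseline figure is 765, under the 782 limit. So (a) is unavailable.
Exception (b) is satisfied on its face — the reference index is 298, meeting the 295 threshold; the employer is a non-profit; no employee is paid on commission. Turning to paragraphs (g)–(h): (g) is triggered — a current Category 6 Clearance is held. (h), which would lift (g), is not engaged — there is no Class 1 Approval in force. (b) is therefore removed.
Exception (c) does not apply: the business's age is 28 months, not below 27 months.
Exception (d): the compliance score is 17 points, less than the 19 points limit; a current Schedule 2 Registration is held — every condition holds. But: (i) is engaged — the repair shop is classified under the construction sector. So (d) is unavailable.
Exception (e)'s conditions are all satisfied: a current Standing Registration is held; the employer's headcount is 13, less than the 15 limit. As to paragraphs (j)–(p): (j) would limit (e) — a current Standing Approval is held — but (k) sets (j) aside: (k) operates against (j): assessed value is $159,000, less than the $164,500 limit. (l) would limit (k) — the qualifying period is 120 days, meeting the 105 days threshold — but (m) sets (l) aside: (m) operates against (l): at least one employee exceeds 30 hours/week. (n) would limit (m) — the reportable unit count is 68, less than the 71 limit — but (o) sets (n) aside: (o) operates — the registered capacity is 4,090 units, below the 4,210 units limit. (p), which would lift (o), does not operate here — the General Exemption Letter is not current. Exception (e) stands.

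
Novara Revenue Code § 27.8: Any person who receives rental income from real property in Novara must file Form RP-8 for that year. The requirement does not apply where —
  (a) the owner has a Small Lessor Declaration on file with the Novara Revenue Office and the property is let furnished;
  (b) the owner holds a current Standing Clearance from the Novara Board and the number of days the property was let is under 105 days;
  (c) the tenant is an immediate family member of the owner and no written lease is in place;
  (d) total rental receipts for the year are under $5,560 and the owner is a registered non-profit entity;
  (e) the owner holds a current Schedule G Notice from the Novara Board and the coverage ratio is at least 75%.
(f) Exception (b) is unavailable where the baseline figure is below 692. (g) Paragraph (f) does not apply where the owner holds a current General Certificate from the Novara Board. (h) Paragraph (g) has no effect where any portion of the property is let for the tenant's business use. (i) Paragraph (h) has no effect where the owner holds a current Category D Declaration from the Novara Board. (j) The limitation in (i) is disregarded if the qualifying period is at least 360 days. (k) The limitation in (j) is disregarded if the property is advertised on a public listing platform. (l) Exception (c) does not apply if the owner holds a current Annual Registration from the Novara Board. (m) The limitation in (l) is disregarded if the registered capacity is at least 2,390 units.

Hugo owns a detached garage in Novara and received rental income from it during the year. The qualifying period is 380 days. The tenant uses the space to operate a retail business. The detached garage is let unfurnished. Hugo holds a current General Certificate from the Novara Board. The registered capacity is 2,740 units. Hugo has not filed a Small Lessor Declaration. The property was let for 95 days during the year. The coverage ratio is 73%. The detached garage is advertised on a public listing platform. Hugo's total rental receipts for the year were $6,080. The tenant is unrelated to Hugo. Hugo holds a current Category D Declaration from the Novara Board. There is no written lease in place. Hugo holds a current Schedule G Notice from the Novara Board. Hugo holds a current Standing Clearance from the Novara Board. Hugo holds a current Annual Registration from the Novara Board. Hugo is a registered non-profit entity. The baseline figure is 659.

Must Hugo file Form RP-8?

Exception (a) does not apply: no Small Lessor Declaration is on file.
Exception (b)'s conditions are all satisfied: a current Standing Clearance is held; the number of days the property was let is 95 days, under the 105 days limit. Applying paragraphs (f)–(k): (f) operates (the baseline figure is 659, below the 692 limit), but is displaced by (g): (g) operates against (f): a current General Certificate is held. (h) operates (the space is let for business use), but is displaced by (i): (i) applies — a current Category D Declaration is held. (j) is triggered (the qualifying period is 380 days, meeting the 360 days threshold), but yields to (k): (k) operates — the property is publicly advertised. So (b) applies.
Exception (c) requires that the tenant is an immediate family member of the owner; but the tenant is unrelated to the owner, so (c) is unavailable.
Exception (d) does not apply: total rental receipts for the year are $6,080, not under $5,560.
Exception (e) does not apply: the coverage ratio is 73%, short of 75%.

No — exception (b) applies; Hugo is not required to file Form RP-8.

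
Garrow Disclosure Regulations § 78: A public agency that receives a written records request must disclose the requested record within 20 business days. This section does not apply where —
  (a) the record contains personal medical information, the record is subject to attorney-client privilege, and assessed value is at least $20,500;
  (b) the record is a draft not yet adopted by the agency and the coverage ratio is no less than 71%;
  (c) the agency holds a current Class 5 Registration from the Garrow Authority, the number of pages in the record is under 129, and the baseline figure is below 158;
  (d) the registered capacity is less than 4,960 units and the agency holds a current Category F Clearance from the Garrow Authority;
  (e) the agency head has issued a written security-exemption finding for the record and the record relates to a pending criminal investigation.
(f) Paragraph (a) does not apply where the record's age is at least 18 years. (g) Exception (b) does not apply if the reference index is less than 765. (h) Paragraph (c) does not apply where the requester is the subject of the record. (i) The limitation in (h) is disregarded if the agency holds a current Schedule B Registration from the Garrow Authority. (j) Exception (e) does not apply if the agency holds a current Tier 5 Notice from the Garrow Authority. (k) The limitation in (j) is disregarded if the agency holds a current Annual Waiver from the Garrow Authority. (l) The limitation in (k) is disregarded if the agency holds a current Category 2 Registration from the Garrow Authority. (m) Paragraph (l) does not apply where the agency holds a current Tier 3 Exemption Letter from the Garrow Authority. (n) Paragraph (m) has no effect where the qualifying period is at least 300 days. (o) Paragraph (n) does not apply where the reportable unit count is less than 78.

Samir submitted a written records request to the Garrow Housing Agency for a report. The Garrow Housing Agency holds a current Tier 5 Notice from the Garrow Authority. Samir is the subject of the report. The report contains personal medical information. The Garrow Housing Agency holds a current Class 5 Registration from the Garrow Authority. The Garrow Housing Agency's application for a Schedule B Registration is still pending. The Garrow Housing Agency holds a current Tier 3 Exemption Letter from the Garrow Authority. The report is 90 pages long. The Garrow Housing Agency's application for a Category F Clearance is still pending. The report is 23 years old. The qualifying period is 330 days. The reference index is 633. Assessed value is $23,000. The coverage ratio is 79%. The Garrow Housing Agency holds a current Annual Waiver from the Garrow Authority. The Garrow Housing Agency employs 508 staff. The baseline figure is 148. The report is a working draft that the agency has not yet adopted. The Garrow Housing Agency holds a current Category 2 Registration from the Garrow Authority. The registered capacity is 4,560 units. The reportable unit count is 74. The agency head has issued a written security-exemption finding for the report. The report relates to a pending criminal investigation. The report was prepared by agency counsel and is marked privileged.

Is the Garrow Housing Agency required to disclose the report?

No — exception (e) applies; the Garrow Housing Agency is not required to disclose the report.

Exception (a)'s conditions are all satisfied: the report contains personal medical information; the report is privileged; assessed value is $23,000, meeting the $20,500 threshold. But: (f) applies — the record's age is 23 years, meeting the 18 years threshold. So (a) is unavailable.
Exception (b) is satisfied on its face — the report is an unadopted draft; the coverage ratio is 79%, meeting the 71% threshold. But applying paragraph (g): (g) operates — the reference index is 633, less than the 765 limit. Exception (b) does not apply.
All of (c)'s requirements are met (a current Class 5 Registration is held; the number of pages in the record is 90, under the 129 limit; the baseline figure is 148, below the 158 limit). Turning to paragraphs (h)–(i): (h) operates against (c): Samir is the subject of the report. (i), which would lift (h), is not engaged — there is no Schedule B Registration in force. Exception (c) does not apply.
Exception (d) does not apply: no current Category F Clearance is held.
Exception (e)'s conditions are all satisfied: a written security-exemption finding has been issued; the report relates to a pending investigation. Applying paragraphs (j)–(o): (j) would limit (e) — a current Tier 5 Notice is held — but (k) sets (j) aside: (k) applies — a current Annual Waiver is held. (l) applies (a current Category 2 Registration is held), but is set aside by (m): (m) is triggered — a current Tier 3 Exemption Letter is held. (n) operates (the qualifying period is 330 days, meeting the 300 days threshold), but is set aside by (o): (o) applies — the reportable unit count is 74, less than the 78 limit. (e) remains available.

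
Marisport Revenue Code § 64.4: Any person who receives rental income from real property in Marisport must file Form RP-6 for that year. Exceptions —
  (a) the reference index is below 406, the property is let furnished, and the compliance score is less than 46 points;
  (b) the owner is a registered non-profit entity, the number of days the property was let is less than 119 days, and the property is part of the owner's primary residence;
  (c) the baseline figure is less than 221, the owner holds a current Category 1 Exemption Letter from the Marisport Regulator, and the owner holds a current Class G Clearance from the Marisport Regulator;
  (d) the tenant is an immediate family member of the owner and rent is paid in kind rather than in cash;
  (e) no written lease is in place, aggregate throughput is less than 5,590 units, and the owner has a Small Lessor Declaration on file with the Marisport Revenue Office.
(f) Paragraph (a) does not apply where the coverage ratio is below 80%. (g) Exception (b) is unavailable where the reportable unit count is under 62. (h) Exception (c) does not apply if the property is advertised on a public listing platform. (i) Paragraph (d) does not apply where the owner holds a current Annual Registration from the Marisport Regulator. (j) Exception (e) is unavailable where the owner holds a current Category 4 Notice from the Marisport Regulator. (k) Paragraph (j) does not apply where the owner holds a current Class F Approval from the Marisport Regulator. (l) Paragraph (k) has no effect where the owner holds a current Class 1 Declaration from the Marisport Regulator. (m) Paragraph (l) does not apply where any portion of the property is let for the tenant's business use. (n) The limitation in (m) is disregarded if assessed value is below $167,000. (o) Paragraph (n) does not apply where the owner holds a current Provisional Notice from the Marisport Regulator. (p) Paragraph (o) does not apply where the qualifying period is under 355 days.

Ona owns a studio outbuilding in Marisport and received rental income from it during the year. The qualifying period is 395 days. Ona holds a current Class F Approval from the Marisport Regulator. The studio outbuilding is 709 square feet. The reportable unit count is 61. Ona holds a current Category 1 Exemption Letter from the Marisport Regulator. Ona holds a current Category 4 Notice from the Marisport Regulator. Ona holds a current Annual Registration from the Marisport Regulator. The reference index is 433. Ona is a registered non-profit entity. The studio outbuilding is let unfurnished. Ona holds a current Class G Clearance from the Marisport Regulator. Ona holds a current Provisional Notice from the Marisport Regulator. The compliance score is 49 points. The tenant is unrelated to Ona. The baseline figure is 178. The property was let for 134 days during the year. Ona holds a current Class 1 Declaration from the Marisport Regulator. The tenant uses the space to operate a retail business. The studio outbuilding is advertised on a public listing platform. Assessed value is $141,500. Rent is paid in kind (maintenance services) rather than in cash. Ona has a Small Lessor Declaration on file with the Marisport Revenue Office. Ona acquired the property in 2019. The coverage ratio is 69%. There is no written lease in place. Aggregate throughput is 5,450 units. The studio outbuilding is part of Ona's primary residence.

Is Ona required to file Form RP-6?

No — exception (e) applies; Ona is not required to file Form RP-6.

Exception (a) does not apply: the reference index is 433, not below 406.
Exception (b) does not apply: the number of days the property was let is 134 days, not less than 119 days.
Exception (c): the baseline figure is 178, less than the 221 limit; a current Category 1 Exemption Letter is held; a current Class G Clearance is held — every condition holds. But applying paragraph (h): (h) is engaged — the property is publicly advertised. (c) is therefore removed.
Exception (d) does not apply: the tenant is unrelated to the owner.
Exception (e): there is no written lease; aggregate throughput is 5,450 units, less than the 5,590 units limit; a Small Lessor Declaration is on file — every condition holds. Considering the limiting provisions: (j) is triggered (a current Category 4 Notice is held), but is displaced by (k): (k) operates against (j): a current Class F Approval is held. (l) operates (a current Class 1 Declaration is held), but yields to (m): (m) is engaged — the space is let for business use. (n) is engaged (assessed value is $141,500, below the $167,000 limit), but is set aside by (o): (o) operates against (n): a current Provisional Notice is held. (p), which would lift (o), does not operate here — the qualifying period is 395 days, not under 355 days. (e) remains available.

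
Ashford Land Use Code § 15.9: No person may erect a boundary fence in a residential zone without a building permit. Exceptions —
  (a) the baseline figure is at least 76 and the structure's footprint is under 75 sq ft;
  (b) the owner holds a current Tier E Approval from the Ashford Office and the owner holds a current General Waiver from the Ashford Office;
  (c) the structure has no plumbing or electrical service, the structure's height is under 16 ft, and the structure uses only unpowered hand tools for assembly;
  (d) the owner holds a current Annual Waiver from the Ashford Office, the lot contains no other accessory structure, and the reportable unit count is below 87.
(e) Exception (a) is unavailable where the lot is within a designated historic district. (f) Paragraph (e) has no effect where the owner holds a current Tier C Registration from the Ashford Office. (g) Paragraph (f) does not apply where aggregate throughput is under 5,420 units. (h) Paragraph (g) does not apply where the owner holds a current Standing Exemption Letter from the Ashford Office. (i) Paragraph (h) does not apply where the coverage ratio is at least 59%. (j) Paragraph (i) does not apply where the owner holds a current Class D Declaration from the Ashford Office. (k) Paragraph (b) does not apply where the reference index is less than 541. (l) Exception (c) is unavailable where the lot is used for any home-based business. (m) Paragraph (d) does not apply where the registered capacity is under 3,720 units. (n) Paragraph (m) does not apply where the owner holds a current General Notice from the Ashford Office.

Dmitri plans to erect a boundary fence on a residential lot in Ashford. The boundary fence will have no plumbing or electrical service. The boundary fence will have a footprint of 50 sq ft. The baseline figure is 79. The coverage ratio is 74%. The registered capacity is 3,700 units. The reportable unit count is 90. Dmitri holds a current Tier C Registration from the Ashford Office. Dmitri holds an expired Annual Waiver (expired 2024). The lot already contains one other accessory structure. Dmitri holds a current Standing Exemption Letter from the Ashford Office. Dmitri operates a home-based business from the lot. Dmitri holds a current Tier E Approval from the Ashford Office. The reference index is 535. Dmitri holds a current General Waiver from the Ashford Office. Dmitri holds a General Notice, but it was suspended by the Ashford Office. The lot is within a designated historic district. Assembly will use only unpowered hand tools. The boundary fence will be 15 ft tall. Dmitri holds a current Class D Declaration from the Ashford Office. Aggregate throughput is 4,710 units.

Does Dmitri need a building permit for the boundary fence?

Exception (a)'s conditions are all satisfied: the baseline figure is 79, meeting the 76 threshold; the structure's footprint is 50 sq ft, under the 75 sq ft limit. Under paragraphs (e)–(j): (e) would limit (a) — the lot is in a historic district — but (f) sets (e) aside: (f) is engaged — a current Tier C Registration is held. (g) would limit (f) — aggregate throughput is 4,710 units, under the 5,420 units limit — but (h) sets (g) aside: (h) operates against (g): a current Standing Exemption Letter is held. (i) is triggered (the coverage ratio is 74%, meeting the 59% threshold), but yields to (j): (j) applies — a current Class D Declaration is held. So (a) applies.
All of (b)'s requirements are met (a current Tier E Approval is held; a current General Waiver is held). However, paragraph (k) must be considered: (k) is engaged — the reference index is 535, less than the 541 limit. So (b) is unavailable.
Exception (c)'s conditions are all satisfied: there is no plumbing or electrical service; the structure's height is 15 ft, under the 16 ft limit; assembly uses only hand tools. But: (l) operates against (c): a home-based business operates on the lot. Exception (c) does not apply.
Exception (d) does not apply: there is no Annual Waiver in force.

No — exception (a) applies; Dmitri does not need a building permit.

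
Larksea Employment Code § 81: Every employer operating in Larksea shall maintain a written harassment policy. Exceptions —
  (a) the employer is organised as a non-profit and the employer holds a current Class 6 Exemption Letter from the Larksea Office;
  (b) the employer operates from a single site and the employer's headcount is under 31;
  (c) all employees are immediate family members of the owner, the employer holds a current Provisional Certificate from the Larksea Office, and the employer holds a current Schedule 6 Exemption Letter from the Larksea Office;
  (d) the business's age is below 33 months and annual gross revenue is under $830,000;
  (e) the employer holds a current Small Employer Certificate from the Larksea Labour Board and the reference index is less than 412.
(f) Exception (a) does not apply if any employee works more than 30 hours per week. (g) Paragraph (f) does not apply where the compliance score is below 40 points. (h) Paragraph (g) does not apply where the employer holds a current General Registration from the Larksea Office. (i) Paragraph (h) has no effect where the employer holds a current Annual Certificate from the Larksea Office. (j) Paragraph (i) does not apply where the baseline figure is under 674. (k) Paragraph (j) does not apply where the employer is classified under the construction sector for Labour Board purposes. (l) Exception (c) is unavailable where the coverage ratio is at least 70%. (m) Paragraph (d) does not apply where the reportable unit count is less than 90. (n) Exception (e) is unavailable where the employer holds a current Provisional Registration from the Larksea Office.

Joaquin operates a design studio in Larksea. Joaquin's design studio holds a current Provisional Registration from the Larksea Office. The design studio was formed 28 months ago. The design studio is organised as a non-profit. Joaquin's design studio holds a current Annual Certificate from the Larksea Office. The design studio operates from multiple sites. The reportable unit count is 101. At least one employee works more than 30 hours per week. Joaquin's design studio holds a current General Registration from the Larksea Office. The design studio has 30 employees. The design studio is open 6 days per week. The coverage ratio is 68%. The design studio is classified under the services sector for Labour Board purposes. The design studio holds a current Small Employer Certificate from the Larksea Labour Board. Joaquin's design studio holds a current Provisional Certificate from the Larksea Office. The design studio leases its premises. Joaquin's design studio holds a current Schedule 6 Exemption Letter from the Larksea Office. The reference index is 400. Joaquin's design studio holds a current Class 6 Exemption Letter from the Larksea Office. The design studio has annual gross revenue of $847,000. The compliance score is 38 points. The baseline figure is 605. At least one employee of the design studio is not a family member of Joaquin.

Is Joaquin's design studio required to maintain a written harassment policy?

Exception (a) is satisfied on its face — the employer is a non-profit; a current Class 6 Exemption Letter is held. Turning to paragraphs (f)–(k): (f) is triggered — at least one employee exceeds 30 hours/week. (g) would limit (f) — the compliance score is 38 points, below the 40 points limit — but (h) sets (g) aside: (h) operates against (g): a current General Registration is held. (i) is triggered (a current Annual Certificate is held), but is set aside by (j): (j) operates against (i): the baseline figure is 605, under the 674 limit. (k), which would lift (j), does not operate here — the design studio is classified under the services sector. So (a) is unavailable.
Exception (b) does not apply: the employer operates from multiple sites.
Exception (c) requires that all employees are immediate family members of the owner; but at least one employee is not a family member, so (c) is unavailable.
Exception (d) fails — annual gross revenue is $847,000, not under $830,000.
Exception (e): a current Small Employer Certificate is held; the reference index is 400, less than the 412 limit — every condition holds. However, paragraph (n) must be considered: (n) is engaged — a current Provisional Registration is held. Exception (e) does not apply.
None of the exceptions is available; § 81 applies in full.

Yes — Joaquin's design studio must maintain a written harassment policy.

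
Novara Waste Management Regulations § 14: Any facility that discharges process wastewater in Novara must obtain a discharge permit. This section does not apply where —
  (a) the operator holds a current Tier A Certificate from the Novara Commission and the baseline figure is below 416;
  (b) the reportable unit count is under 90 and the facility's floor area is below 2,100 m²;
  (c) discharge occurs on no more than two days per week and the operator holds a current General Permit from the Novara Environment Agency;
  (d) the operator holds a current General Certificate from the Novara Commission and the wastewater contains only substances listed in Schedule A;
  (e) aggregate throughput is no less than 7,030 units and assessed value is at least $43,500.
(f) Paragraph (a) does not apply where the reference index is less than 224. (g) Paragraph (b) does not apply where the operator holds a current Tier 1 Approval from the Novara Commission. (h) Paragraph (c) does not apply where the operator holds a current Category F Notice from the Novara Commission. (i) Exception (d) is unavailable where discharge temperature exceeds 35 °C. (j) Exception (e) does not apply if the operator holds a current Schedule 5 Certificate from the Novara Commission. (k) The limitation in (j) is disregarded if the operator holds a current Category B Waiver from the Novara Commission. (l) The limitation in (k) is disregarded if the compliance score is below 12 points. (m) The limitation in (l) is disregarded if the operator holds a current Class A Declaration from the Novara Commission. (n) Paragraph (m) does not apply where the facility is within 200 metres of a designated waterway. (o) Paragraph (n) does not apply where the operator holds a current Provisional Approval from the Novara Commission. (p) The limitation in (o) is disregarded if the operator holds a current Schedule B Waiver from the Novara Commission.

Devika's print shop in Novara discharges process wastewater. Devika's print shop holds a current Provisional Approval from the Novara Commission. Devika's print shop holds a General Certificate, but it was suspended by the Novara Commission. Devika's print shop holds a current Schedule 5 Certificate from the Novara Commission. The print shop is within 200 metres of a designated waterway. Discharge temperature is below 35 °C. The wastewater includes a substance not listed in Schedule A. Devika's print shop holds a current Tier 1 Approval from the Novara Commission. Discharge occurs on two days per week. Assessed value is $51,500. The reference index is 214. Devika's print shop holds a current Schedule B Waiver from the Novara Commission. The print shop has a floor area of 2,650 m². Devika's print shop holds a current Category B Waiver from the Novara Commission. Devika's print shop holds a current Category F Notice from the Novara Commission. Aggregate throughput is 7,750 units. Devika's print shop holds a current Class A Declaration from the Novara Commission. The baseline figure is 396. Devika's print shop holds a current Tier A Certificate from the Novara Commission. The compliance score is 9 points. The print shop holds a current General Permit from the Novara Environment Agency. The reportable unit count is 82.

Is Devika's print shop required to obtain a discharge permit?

Exception (a) is satisfied on its face — a current Tier A Certificate is held; the baseline figure is 396, below the 416 limit. Turning to paragraph (f): (f) is triggered — the reference index is 214, less than the 224 limit. So (a) is unavailable.
Exception (b) fails — the facility's floor area is 2,650 m², not below 2,100 m².
All of (c)'s requirements are met (discharge occurs on no more than two days per week; a current General Permit is held). However, paragraph (h) must be considered: (h) operates against (c): a current Category F Notice is held. So (c) is unavailable.
Exception (d) fails — there is no General Certificate in force.
Exception (e)'s conditions are all satisfied: aggregate throughput is 7,750 units, meeting the 7,030 units threshold; assessed value is $51,500, meeting the $43,500 threshold. But: (j) applies — a current Schedule 5 Certificate is held. (k) would limit (j) — a current Category B Waiver is held — but (l) sets (k) aside: (l) operates against (k): the compliance score is 9 points, below the 12 points limit. (m) would limit (l) — a current Class A Declaration is held — but (n) sets (m) aside: (n) operates against (m): the print shop is within 200 m of a designated waterway. (o) is triggered (a current Provisional Approval is held), but is displaced by (p): (p) applies — a current Schedule B Waiver is held. So (e) is unavailable.
No exception displaces § 14.

Yes — Devika's print shop must obtain a discharge permit.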